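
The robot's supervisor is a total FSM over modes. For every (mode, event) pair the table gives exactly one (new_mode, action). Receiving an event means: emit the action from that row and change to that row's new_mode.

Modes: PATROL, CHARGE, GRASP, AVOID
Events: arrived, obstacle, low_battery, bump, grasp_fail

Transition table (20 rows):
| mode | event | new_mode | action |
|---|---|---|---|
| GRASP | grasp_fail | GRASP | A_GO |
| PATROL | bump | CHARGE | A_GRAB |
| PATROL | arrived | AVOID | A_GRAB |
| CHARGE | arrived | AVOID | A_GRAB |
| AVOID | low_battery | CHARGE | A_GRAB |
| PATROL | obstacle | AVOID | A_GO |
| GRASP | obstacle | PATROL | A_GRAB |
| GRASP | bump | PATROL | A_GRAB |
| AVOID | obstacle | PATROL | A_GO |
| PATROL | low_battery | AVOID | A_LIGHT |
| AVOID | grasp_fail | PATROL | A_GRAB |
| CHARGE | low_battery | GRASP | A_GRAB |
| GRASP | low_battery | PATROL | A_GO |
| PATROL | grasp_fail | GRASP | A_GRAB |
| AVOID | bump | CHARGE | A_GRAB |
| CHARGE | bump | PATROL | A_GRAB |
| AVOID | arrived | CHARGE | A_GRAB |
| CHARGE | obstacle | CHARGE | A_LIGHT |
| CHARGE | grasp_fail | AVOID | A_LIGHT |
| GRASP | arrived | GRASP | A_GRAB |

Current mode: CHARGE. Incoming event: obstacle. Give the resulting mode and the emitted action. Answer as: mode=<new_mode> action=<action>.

current mode = CHARGE; filter table to that mode:
  (CHARGE, arrived) → (AVOID, A_GRAB)
  (CHARGE, low_battery) → (GRASP, A_GRAB)
  (CHARGE, bump) → (PATROL, A_GRAB)
  (CHARGE, obstacle) → (CHARGE, A_LIGHT)  ← event matches
  (CHARGE, grasp_fail) → (AVOID, A_LIGHT)
event = obstacle selects (CHARGE, A_LIGHT)

mode=CHARGE action=A_LIGHT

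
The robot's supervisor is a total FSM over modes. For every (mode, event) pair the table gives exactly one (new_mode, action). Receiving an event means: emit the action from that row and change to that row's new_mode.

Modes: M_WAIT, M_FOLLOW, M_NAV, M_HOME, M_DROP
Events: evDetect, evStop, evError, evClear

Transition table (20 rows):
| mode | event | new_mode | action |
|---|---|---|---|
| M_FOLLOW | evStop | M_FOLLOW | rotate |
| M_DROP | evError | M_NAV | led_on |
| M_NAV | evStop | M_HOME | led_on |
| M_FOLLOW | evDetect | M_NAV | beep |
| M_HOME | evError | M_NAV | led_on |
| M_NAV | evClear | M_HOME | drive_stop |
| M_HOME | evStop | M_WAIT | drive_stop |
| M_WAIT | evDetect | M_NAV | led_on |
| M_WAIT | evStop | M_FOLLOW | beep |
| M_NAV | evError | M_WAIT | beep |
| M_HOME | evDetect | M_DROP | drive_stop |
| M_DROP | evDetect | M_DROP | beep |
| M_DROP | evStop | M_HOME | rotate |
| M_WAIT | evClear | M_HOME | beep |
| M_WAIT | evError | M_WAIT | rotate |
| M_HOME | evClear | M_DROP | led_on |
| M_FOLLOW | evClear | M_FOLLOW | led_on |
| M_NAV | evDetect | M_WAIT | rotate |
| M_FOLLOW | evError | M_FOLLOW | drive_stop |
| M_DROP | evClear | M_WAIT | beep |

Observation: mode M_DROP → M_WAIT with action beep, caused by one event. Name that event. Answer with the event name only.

try evDetect: (M_DROP, evDetect) → (M_DROP, beep)
try evStop: (M_DROP, evStop) → (M_HOME, rotate)
try evError: (M_DROP, evError) → (M_NAV, led_on)
try evClear: (M_DROP, evClear) → (M_WAIT, beep)  ← matches

evClear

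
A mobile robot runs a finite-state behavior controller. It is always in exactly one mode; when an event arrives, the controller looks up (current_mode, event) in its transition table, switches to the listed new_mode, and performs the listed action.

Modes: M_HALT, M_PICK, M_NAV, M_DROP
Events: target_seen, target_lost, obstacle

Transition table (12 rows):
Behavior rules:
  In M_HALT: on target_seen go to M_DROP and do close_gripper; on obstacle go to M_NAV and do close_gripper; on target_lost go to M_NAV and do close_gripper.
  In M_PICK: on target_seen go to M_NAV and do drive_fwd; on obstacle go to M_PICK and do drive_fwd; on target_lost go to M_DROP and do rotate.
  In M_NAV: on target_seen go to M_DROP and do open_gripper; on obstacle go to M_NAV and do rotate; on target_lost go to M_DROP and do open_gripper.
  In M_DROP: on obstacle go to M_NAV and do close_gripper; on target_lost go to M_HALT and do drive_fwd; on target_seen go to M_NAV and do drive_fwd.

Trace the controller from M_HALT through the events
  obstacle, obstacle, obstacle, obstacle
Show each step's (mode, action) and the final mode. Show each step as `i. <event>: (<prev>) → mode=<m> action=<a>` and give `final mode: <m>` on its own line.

1. obstacle: (M_HALT) → mode=M_NAV action=close_gripper
2. obstacle: (M_NAV) → mode=M_NAV action=rotate
3. obstacle: (M_NAV) → mode=M_NAV action=rotate
4. obstacle: (M_NAV) → mode=M_NAV action=rotate

final mode: M_NAV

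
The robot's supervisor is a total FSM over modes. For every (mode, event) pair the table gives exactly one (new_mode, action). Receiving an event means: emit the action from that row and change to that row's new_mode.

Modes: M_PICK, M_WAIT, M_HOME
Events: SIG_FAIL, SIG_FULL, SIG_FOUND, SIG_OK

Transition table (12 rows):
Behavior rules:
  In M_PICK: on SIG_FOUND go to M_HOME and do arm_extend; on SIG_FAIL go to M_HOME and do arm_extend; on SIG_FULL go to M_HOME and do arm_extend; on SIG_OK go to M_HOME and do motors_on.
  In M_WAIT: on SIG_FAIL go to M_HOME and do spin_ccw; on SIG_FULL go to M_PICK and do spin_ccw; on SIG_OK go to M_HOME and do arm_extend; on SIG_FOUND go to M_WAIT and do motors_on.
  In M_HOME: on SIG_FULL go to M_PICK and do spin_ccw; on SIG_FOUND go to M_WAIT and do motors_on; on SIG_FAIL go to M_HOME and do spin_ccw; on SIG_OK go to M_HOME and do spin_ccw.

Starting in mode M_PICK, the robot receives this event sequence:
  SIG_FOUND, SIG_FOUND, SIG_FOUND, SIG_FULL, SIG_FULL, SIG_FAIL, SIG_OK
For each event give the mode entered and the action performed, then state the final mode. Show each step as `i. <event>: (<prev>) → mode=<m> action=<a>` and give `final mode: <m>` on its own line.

1. SIG_FOUND: (M_PICK) → mode=M_HOME action=arm_extend
2. SIG_FOUND: (M_HOME) → mode=M_WAIT action=motors_on
3. SIG_FOUND: (M_WAIT) → mode=M_WAIT action=motors_on
4. SIG_FULL: (M_WAIT) → mode=M_PICK action=spin_ccw
5. SIG_FULL: (M_PICK) → mode=M_HOME action=arm_extend
6. SIG_FAIL: (M_HOME) → mode=M_HOME action=spin_ccw
7. SIG_OK: (M_HOME) → mode=M_HOME action=spin_ccw

final mode: M_HOME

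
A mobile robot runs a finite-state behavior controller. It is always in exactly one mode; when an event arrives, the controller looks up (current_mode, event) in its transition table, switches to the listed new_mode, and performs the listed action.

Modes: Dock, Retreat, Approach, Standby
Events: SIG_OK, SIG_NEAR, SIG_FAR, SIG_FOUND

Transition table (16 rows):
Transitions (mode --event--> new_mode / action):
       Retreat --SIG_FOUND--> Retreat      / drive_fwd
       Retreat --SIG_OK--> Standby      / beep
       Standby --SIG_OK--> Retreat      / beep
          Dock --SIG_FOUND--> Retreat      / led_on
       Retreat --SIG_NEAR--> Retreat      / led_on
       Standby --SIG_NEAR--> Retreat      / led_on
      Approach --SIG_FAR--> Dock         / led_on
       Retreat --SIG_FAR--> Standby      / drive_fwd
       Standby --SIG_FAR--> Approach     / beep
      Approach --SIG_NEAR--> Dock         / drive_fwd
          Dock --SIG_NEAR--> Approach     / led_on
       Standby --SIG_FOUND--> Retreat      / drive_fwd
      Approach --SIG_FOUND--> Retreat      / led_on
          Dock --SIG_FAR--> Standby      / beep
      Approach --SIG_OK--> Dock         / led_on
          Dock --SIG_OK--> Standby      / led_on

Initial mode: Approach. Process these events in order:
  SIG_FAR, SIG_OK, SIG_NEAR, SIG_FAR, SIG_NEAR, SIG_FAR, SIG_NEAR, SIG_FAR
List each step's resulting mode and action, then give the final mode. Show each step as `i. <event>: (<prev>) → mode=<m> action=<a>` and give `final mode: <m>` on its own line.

1. SIG_FAR: (Approach) → mode=Dock action=led_on
2. SIG_OK: (Dock) → mode=Standby action=led_on
3. SIG_NEAR: (Standby) → mode=Retreat action=led_on
4. SIG_FAR: (Retreat) → mode=Standby action=drive_fwd
5. SIG_NEAR: (Standby) → mode=Retreat action=led_on
6. SIG_FAR: (Retreat) → mode=Standby action=drive_fwd
7. SIG_NEAR: (Standby) → mode=Retreat action=led_on
8. SIG_FAR: (Retreat) → mode=Standby action=drive_fwd

final mode: Standby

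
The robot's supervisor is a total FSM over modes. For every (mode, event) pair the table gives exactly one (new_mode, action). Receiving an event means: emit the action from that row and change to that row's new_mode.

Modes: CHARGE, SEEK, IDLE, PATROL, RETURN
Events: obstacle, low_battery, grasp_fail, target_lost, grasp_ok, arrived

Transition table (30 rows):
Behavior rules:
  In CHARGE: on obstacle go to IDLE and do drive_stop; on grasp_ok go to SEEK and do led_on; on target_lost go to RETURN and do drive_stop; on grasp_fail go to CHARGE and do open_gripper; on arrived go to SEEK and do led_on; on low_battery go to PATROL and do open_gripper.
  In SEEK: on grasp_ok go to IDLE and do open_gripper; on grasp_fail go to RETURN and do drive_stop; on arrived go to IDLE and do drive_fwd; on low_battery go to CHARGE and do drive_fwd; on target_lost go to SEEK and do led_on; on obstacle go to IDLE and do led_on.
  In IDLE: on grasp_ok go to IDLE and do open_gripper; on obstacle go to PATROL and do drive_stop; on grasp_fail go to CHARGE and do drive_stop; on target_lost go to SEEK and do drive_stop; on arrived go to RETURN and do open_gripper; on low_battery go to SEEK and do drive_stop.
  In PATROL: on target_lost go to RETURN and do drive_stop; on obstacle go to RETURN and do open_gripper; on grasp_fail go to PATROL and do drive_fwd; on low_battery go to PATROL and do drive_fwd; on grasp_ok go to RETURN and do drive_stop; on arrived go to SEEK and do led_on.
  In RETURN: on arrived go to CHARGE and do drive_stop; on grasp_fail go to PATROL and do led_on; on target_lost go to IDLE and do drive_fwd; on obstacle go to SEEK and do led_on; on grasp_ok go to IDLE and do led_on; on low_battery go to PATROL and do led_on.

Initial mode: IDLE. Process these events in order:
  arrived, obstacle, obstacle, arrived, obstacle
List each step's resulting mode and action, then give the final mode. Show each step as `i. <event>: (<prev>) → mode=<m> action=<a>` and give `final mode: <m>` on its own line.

1. arrived: (IDLE) → mode=RETURN action=open_gripper
2. obstacle: (RETURN) → mode=SEEK action=led_on
3. obstacle: (SEEK) → mode=IDLE action=led_on
4. arrived: (IDLE) → mode=RETURN action=open_gripper
5. obstacle: (RETURN) → mode=SEEK action=led_on

final mode: SEEK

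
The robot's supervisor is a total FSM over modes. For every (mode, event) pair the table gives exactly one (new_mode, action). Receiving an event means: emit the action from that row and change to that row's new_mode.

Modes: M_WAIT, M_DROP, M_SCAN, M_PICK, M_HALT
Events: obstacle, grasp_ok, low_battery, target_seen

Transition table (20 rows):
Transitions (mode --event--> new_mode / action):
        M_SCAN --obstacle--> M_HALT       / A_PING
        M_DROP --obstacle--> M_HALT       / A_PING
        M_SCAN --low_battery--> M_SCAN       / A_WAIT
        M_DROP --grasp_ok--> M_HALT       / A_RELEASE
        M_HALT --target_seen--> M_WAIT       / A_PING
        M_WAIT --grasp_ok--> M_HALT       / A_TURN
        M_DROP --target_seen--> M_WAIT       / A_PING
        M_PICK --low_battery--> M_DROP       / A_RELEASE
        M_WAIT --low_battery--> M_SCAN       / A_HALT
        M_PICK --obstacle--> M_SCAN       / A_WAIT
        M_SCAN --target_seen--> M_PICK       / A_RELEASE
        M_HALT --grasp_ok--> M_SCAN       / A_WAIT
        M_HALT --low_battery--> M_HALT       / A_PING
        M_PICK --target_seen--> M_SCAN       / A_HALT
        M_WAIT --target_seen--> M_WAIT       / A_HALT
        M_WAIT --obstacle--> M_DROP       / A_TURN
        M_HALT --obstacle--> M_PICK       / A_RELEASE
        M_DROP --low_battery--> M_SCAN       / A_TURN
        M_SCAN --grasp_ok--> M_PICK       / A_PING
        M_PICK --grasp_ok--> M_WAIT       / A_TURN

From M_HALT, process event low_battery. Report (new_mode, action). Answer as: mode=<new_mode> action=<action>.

current mode = M_HALT; filter table to that mode:
  (M_HALT, target_seen) → (M_WAIT, A_PING)
  (M_HALT, grasp_ok) → (M_SCAN, A_WAIT)
  (M_HALT, low_battery) → (M_HALT, A_PING)  ← event matches
  (M_HALT, obstacle) → (M_PICK, A_RELEASE)
event = low_battery selects (M_HALT, A_PING)

mode=M_HALT action=A_PING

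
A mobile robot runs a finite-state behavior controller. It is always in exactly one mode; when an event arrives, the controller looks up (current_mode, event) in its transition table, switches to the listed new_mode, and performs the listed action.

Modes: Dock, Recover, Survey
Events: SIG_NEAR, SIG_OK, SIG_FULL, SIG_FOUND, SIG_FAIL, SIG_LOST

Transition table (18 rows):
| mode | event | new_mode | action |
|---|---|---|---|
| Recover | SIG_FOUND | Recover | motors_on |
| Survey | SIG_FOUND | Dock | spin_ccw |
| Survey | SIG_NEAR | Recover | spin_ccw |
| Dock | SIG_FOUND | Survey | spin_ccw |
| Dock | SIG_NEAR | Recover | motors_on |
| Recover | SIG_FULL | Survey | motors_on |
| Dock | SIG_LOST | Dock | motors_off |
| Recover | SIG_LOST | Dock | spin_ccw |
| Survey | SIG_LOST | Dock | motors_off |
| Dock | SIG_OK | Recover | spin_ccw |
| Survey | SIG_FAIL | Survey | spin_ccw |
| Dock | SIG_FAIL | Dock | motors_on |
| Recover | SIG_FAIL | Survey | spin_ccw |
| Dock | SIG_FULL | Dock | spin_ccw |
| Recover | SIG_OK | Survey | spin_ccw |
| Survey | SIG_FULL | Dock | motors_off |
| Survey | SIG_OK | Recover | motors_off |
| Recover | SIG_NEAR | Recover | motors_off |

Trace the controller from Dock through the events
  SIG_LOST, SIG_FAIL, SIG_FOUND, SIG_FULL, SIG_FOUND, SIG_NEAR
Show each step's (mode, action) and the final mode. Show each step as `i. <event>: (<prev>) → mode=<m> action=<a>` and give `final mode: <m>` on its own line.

final mode: Recover

1. SIG_LOST: (Dock) → mode=Dock action=motors_off
2. SIG_FAIL: (Dock) → mode=Dock action=motors_on
3. SIG_FOUND: (Dock) → mode=Survey action=spin_ccw
4. SIG_FULL: (Survey) → mode=Dock action=motors_off
5. SIG_FOUND: (Dock) → mode=Survey action=spin_ccw
6. SIG_NEAR: (Survey) → mode=Recover action=spin_ccw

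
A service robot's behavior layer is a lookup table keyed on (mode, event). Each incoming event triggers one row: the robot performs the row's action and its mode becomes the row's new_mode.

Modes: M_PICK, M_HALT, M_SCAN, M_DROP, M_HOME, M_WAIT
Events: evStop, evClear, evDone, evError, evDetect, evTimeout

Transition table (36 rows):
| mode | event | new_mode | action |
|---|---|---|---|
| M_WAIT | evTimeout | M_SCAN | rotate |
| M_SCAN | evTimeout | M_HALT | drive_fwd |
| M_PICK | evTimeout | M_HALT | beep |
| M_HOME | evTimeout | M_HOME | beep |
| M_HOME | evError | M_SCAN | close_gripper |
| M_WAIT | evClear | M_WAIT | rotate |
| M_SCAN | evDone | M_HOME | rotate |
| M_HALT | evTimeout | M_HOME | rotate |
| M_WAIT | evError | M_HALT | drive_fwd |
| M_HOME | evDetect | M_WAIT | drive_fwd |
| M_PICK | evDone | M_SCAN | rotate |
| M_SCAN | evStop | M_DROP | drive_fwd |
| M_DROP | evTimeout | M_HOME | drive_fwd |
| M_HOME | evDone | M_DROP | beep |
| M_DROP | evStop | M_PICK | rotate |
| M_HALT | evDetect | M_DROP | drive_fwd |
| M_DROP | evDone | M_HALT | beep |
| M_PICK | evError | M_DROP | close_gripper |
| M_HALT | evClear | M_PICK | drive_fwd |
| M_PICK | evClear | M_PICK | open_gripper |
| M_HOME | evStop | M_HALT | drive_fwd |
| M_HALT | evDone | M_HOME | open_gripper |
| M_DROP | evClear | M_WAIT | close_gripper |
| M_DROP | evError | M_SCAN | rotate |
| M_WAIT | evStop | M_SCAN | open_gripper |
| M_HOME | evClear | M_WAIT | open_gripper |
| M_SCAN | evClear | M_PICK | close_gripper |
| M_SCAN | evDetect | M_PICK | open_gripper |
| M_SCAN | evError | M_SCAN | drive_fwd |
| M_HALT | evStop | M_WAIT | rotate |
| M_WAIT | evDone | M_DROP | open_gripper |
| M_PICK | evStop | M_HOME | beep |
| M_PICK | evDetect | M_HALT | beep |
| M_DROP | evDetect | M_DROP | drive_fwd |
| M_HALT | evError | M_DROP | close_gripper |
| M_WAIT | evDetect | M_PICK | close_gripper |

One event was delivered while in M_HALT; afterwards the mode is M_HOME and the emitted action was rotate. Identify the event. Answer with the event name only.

try evStop: (M_HALT, evStop) → (M_WAIT, rotate)
try evClear: (M_HALT, evClear) → (M_PICK, drive_fwd)
try evDone: (M_HALT, evDone) → (M_HOME, open_gripper)
try evError: (M_HALT, evError) → (M_DROP, close_gripper)
try evDetect: (M_HALT, evDetect) → (M_DROP, drive_fwd)
try evTimeout: (M_HALT, evTimeout) → (M_HOME, rotate)  ← matches

evTimeout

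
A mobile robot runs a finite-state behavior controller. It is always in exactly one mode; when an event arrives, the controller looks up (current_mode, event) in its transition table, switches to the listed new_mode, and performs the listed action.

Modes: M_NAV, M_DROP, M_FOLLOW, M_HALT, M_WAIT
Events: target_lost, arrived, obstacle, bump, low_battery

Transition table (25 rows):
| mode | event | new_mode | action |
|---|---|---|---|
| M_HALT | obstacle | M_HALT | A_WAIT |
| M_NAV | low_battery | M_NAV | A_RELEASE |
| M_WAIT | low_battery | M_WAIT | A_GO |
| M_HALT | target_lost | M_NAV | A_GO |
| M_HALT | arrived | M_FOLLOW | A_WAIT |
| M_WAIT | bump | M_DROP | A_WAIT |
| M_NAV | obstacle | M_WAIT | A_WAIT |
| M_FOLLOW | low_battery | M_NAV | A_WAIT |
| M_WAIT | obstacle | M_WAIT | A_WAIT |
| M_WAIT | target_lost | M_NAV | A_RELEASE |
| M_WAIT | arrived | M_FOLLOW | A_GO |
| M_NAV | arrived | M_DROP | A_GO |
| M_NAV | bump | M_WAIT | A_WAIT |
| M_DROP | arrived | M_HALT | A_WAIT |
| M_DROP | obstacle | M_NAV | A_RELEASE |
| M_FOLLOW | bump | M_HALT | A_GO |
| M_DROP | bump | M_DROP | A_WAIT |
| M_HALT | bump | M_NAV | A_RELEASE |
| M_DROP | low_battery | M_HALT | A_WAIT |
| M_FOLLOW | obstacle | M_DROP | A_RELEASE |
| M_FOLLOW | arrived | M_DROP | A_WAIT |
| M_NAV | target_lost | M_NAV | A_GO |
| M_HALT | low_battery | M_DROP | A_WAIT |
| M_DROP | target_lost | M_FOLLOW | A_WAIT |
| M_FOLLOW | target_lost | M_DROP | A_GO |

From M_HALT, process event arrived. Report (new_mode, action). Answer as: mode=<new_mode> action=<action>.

mode=M_FOLLOW action=A_WAIT

current mode = M_HALT; filter table to that mode:
  (M_HALT, obstacle) → (M_HALT, A_WAIT)
  (M_HALT, target_lost) → (M_NAV, A_GO)
  (M_HALT, arrived) → (M_FOLLOW, A_WAIT)  ← event matches
  (M_HALT, bump) → (M_NAV, A_RELEASE)
  (M_HALT, low_battery) → (M_DROP, A_WAIT)
event = arrived selects (M_FOLLOW, A_WAIT)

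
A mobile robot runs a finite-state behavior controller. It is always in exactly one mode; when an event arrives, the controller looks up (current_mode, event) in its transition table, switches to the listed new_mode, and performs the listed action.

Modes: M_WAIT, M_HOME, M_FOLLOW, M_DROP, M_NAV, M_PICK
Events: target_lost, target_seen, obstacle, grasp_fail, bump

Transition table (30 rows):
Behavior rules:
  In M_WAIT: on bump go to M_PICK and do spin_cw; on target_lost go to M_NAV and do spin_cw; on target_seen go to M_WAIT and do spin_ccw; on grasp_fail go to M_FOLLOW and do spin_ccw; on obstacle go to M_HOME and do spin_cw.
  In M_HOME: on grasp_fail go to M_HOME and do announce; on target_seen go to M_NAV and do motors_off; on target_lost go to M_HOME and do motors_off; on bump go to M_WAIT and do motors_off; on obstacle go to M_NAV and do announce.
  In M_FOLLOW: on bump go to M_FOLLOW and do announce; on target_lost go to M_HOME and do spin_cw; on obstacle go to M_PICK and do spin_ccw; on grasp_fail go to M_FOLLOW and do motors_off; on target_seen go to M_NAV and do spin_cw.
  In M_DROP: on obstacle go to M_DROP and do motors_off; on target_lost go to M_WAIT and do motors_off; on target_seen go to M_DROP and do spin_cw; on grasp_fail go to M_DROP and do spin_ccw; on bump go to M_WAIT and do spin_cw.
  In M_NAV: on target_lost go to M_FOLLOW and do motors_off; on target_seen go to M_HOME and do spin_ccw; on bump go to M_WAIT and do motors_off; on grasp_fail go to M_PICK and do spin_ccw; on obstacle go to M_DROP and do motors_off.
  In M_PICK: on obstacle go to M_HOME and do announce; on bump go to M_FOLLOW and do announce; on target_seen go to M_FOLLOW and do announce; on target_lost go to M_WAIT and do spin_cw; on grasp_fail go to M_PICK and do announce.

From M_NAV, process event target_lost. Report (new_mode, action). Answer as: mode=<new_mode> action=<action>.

current mode = M_NAV; filter table to that mode:
  (M_NAV, target_lost) → (M_FOLLOW, motors_off)  ← event matches
  (M_NAV, target_seen) → (M_HOME, spin_ccw)
  (M_NAV, bump) → (M_WAIT, motors_off)
  (M_NAV, grasp_fail) → (M_PICK, spin_ccw)
  (M_NAV, obstacle) → (M_DROP, motors_off)
event = target_lost selects (M_FOLLOW, motors_off)

mode=M_FOLLOW action=motors_off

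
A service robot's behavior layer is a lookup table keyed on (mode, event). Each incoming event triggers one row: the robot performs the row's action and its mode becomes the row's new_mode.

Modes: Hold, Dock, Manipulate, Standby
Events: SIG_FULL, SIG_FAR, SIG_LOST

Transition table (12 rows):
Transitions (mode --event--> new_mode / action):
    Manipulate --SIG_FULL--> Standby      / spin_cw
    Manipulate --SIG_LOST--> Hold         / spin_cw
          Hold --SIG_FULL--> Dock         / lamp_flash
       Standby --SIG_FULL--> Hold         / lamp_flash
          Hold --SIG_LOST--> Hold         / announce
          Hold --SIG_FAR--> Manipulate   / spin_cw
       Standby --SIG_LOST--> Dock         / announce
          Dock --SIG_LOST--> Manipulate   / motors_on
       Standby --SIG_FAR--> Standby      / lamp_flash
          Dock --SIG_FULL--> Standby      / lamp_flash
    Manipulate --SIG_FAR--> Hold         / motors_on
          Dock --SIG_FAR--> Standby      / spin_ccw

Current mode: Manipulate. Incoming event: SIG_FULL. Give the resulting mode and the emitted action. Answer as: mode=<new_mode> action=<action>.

mode=Standby action=spin_cw

current mode = Manipulate; filter table to that mode:
  (Manipulate, SIG_FULL) → (Standby, spin_cw)  ← event matches
  (Manipulate, SIG_LOST) → (Hold, spin_cw)
  (Manipulate, SIG_FAR) → (Hold, motors_on)
event = SIG_FULL selects (Standby, spin_cw)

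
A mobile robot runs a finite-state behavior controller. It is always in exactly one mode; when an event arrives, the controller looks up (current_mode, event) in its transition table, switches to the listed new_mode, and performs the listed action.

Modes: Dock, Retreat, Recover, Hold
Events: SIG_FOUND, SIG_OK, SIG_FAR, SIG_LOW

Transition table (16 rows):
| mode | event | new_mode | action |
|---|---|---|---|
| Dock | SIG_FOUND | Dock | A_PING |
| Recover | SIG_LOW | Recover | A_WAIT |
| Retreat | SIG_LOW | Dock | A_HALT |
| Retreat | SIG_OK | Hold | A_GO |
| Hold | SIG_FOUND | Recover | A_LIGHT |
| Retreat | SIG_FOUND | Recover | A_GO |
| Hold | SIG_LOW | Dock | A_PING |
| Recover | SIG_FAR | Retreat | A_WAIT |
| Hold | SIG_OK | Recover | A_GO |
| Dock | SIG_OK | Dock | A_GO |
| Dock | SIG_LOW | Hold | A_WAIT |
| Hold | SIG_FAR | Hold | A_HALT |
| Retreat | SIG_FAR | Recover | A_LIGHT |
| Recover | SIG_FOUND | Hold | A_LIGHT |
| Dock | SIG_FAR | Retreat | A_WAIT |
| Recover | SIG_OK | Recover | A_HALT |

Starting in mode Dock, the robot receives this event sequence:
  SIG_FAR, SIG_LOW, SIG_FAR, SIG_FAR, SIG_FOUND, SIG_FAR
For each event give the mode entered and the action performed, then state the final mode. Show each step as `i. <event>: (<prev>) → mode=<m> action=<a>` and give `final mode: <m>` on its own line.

1. SIG_FAR: (Dock) → mode=Retreat action=A_WAIT
2. SIG_LOW: (Retreat) → mode=Dock action=A_HALT
3. SIG_FAR: (Dock) → mode=Retreat action=A_WAIT
4. SIG_FAR: (Retreat) → mode=Recover action=A_LIGHT
5. SIG_FOUND: (Recover) → mode=Hold action=A_LIGHT
6. SIG_FAR: (Hold) → mode=Hold action=A_HALT

final mode: Hold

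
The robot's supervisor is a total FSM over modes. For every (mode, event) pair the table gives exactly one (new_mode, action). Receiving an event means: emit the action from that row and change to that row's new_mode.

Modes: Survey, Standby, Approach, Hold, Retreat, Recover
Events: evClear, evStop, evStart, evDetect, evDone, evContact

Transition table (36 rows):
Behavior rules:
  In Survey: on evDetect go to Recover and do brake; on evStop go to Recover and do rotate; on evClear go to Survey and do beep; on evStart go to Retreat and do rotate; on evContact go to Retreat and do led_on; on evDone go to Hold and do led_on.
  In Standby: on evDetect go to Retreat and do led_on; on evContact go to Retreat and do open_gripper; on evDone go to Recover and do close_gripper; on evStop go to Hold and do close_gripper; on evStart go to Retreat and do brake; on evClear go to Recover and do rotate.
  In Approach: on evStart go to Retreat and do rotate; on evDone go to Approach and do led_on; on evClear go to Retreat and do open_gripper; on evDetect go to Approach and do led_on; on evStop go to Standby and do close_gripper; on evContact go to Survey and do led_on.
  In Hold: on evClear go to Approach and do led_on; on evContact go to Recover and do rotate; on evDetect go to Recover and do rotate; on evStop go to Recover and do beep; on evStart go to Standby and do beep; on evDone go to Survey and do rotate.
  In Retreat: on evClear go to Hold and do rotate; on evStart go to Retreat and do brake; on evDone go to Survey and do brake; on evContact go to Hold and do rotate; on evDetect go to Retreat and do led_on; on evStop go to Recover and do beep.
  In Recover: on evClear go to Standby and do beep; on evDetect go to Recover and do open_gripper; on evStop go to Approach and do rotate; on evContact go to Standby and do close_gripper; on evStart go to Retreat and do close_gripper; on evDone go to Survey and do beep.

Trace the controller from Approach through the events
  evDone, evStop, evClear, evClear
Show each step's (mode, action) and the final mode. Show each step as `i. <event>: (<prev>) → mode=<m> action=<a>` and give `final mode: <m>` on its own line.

1. evDone: (Approach) → mode=Approach action=led_on
2. evStop: (Approach) → mode=Standby action=close_gripper
3. evClear: (Standby) → mode=Recover action=rotate
4. evClear: (Recover) → mode=Standby action=beep

final mode: Standby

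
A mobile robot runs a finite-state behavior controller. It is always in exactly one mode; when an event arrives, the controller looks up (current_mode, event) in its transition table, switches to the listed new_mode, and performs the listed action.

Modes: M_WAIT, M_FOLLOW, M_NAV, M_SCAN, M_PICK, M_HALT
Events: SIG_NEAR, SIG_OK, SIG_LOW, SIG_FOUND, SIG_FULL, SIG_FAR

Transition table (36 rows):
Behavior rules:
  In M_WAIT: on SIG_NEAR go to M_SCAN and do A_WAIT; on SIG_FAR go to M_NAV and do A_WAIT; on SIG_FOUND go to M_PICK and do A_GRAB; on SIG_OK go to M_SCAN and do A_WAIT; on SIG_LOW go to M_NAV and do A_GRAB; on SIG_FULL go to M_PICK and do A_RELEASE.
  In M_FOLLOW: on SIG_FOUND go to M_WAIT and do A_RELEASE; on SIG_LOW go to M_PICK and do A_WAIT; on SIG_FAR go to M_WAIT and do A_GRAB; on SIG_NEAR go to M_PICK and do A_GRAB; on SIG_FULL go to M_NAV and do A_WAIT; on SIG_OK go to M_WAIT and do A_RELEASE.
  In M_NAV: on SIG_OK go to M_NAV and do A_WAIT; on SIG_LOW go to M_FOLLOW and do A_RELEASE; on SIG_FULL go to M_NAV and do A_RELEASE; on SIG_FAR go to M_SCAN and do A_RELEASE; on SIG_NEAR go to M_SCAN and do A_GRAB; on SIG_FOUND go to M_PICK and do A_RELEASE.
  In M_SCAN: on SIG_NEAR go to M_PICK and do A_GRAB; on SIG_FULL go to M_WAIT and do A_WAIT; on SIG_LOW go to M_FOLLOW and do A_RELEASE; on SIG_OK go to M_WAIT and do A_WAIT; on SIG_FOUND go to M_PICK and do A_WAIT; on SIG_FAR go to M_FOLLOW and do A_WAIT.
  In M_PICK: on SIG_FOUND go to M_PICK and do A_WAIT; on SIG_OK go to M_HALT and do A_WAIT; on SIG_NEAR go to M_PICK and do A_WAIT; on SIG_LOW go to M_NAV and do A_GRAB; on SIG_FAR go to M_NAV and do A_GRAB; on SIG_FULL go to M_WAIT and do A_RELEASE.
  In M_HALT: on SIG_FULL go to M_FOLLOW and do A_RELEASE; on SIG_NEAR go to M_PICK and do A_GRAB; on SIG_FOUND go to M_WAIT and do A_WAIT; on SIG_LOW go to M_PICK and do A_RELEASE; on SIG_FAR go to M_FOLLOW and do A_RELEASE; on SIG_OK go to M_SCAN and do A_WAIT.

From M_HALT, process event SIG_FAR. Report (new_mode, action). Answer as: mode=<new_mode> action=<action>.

current mode = M_HALT; filter table to that mode:
  (M_HALT, SIG_FULL) → (M_FOLLOW, A_RELEASE)
  (M_HALT, SIG_NEAR) → (M_PICK, A_GRAB)
  (M_HALT, SIG_FOUND) → (M_WAIT, A_WAIT)
  (M_HALT, SIG_LOW) → (M_PICK, A_RELEASE)
  (M_HALT, SIG_FAR) → (M_FOLLOW, A_RELEASE)  ← event matches
  (M_HALT, SIG_OK) → (M_SCAN, A_WAIT)
event = SIG_FAR selects (M_FOLLOW, A_RELEASE)

mode=M_FOLLOW action=A_RELEASE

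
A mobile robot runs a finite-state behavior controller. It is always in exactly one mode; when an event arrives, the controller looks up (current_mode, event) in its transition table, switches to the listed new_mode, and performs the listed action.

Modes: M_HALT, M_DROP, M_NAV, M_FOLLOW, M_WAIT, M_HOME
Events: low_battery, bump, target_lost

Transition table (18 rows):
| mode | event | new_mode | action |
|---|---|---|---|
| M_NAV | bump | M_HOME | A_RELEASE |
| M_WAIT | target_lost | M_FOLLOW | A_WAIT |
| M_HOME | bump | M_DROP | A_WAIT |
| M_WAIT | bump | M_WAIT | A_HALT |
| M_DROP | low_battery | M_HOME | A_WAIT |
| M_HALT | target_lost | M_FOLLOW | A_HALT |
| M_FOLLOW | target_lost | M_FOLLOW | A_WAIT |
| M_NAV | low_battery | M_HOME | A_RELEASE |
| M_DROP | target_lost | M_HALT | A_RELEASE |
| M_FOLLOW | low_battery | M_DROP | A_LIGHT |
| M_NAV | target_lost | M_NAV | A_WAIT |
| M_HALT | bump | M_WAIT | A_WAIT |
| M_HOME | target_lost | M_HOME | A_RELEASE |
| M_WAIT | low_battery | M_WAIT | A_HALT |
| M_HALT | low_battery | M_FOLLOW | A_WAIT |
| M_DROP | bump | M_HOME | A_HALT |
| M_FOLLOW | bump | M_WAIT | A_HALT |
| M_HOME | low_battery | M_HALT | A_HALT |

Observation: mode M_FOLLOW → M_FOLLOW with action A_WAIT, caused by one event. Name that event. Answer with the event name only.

target_lost

try low_battery: (M_FOLLOW, low_battery) → (M_DROP, A_LIGHT)
try bump: (M_FOLLOW, bump) → (M_WAIT, A_HALT)
try target_lost: (M_FOLLOW, target_lost) → (M_FOLLOW, A_WAIT)  ← matches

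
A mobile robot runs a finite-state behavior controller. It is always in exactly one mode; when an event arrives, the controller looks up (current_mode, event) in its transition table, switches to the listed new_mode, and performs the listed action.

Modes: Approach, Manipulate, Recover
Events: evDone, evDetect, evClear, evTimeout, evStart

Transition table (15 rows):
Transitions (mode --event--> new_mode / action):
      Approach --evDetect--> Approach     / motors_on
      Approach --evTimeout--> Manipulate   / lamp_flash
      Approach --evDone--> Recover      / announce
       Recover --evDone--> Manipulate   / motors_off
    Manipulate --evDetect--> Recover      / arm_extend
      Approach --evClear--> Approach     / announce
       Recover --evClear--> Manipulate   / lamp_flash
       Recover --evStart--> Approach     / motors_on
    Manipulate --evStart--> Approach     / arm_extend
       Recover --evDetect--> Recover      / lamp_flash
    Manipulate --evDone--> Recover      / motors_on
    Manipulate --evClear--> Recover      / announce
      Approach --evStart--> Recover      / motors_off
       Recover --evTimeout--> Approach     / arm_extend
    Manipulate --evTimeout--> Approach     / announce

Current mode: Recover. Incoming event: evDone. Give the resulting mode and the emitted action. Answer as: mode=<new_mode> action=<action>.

mode=Manipulate action=motors_off

current mode = Recover; filter table to that mode:
  (Recover, evDone) → (Manipulate, motors_off)  ← event matches
  (Recover, evClear) → (Manipulate, lamp_flash)
  (Recover, evStart) → (Approach, motors_on)
  (Recover, evDetect) → (Recover, lamp_flash)
  (Recover, evTimeout) → (Approach, arm_extend)
event = evDone selects (Manipulate, motors_off)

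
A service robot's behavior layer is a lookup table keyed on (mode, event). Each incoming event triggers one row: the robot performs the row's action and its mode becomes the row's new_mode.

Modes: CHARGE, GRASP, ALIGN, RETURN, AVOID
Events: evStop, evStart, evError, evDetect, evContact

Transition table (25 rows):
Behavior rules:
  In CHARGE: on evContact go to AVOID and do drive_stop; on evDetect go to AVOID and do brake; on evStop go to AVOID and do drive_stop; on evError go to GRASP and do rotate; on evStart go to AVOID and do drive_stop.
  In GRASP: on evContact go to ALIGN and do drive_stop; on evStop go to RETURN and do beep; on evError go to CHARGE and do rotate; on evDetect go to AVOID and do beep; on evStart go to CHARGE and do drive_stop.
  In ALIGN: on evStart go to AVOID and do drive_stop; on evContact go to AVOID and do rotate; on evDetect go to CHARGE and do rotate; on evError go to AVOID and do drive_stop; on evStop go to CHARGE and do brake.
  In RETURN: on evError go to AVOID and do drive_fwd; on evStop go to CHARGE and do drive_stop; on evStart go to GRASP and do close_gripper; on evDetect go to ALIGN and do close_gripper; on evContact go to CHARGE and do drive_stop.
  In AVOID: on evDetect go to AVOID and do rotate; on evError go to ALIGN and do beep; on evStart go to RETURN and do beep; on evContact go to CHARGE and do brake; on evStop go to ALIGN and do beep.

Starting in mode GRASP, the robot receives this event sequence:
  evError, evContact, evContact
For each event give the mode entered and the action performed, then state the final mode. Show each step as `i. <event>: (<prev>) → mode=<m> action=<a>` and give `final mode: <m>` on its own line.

final mode: CHARGE

1. evError: (GRASP) → mode=CHARGE action=rotate
2. evContact: (CHARGE) → mode=AVOID action=drive_stop
3. evContact: (AVOID) → mode=CHARGE action=brake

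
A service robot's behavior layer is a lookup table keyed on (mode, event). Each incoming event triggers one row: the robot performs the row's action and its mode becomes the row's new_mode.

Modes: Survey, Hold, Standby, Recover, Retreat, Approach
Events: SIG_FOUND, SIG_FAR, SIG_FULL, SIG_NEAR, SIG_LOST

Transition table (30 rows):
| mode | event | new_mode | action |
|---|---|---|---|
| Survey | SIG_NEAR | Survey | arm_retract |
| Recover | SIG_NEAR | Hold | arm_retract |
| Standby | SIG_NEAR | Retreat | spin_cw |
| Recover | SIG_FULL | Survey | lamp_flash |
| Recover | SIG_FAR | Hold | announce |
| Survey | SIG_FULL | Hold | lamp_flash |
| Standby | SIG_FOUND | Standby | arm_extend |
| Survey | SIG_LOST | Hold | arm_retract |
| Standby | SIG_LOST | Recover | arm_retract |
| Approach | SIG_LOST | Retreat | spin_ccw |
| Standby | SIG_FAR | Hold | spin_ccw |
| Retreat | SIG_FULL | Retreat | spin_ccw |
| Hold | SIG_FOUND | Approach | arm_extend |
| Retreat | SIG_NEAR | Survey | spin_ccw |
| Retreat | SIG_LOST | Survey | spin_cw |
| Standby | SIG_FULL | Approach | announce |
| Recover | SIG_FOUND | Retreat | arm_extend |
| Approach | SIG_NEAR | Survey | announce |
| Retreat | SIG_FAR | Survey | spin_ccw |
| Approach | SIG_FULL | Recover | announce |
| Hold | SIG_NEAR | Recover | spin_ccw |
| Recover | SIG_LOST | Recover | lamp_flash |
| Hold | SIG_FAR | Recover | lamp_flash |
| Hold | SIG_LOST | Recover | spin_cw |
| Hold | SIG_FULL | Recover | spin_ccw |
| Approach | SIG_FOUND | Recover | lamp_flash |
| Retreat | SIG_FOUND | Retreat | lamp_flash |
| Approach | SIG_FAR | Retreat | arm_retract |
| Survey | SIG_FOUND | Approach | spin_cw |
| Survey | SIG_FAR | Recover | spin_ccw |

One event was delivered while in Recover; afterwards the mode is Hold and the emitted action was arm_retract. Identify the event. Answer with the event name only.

SIG_NEAR

try SIG_FOUND: (Recover, SIG_FOUND) → (Retreat, arm_extend)
try SIG_FAR: (Recover, SIG_FAR) → (Hold, announce)
try SIG_FULL: (Recover, SIG_FULL) → (Survey, lamp_flash)
try SIG_NEAR: (Recover, SIG_NEAR) → (Hold, arm_retract)  ← matches
try SIG_LOST: (Recover, SIG_LOST) → (Recover, lamp_flash)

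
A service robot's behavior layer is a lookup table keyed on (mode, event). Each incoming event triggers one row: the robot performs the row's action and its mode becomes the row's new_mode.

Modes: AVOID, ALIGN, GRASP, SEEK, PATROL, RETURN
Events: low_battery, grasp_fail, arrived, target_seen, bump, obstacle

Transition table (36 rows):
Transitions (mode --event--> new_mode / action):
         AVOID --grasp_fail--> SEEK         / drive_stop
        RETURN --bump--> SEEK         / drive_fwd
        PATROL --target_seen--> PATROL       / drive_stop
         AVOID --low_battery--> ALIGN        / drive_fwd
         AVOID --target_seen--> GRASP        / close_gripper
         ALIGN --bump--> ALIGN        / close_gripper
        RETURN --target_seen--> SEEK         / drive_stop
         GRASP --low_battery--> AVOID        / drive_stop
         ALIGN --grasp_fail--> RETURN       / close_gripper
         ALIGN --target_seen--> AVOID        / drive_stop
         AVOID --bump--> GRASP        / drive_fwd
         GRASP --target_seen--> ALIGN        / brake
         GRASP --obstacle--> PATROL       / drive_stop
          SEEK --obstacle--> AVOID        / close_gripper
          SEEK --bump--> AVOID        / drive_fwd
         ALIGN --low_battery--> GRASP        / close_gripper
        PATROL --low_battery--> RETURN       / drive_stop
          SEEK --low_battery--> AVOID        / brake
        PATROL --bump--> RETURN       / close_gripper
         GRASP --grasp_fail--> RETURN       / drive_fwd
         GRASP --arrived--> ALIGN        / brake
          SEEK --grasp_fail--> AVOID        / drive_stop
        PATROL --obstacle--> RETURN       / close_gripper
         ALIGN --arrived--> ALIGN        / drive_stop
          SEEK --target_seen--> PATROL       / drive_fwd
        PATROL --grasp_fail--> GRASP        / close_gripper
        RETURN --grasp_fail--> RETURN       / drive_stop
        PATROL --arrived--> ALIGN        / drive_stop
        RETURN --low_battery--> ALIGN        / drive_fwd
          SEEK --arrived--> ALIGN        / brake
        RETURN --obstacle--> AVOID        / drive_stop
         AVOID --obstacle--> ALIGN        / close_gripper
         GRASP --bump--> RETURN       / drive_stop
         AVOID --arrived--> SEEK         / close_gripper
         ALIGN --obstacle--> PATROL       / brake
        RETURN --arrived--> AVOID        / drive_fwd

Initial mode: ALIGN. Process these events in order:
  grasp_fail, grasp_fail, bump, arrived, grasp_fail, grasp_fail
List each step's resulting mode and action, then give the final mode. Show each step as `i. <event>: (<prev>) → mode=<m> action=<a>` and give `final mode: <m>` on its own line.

1. grasp_fail: (ALIGN) → mode=RETURN action=close_gripper
2. grasp_fail: (RETURN) → mode=RETURN action=drive_stop
3. bump: (RETURN) → mode=SEEK action=drive_fwd
4. arrived: (SEEK) → mode=ALIGN action=brake
5. grasp_fail: (ALIGN) → mode=RETURN action=close_gripper
6. grasp_fail: (RETURN) → mode=RETURN action=drive_stop

final mode: RETURN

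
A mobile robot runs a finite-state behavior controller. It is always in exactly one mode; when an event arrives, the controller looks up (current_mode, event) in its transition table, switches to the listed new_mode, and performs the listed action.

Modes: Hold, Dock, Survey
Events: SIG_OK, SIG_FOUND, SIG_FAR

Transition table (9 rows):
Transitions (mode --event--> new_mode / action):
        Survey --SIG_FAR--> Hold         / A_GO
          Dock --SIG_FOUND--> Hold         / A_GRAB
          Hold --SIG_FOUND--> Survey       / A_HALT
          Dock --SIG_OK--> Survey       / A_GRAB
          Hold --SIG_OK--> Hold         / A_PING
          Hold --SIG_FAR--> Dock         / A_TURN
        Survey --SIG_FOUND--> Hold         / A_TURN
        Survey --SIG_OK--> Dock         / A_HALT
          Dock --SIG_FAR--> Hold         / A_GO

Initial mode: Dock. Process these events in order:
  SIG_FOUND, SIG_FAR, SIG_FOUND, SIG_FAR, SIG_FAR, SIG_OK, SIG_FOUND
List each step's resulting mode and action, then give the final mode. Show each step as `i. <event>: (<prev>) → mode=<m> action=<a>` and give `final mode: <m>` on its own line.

final mode: Survey

1. SIG_FOUND: (Dock) → mode=Hold action=A_GRAB
2. SIG_FAR: (Hold) → mode=Dock action=A_TURN
3. SIG_FOUND: (Dock) → mode=Hold action=A_GRAB
4. SIG_FAR: (Hold) → mode=Dock action=A_TURN
5. SIG_FAR: (Dock) → mode=Hold action=A_GO
6. SIG_OK: (Hold) → mode=Hold action=A_PING
7. SIG_FOUND: (Hold) → mode=Survey action=A_HALT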